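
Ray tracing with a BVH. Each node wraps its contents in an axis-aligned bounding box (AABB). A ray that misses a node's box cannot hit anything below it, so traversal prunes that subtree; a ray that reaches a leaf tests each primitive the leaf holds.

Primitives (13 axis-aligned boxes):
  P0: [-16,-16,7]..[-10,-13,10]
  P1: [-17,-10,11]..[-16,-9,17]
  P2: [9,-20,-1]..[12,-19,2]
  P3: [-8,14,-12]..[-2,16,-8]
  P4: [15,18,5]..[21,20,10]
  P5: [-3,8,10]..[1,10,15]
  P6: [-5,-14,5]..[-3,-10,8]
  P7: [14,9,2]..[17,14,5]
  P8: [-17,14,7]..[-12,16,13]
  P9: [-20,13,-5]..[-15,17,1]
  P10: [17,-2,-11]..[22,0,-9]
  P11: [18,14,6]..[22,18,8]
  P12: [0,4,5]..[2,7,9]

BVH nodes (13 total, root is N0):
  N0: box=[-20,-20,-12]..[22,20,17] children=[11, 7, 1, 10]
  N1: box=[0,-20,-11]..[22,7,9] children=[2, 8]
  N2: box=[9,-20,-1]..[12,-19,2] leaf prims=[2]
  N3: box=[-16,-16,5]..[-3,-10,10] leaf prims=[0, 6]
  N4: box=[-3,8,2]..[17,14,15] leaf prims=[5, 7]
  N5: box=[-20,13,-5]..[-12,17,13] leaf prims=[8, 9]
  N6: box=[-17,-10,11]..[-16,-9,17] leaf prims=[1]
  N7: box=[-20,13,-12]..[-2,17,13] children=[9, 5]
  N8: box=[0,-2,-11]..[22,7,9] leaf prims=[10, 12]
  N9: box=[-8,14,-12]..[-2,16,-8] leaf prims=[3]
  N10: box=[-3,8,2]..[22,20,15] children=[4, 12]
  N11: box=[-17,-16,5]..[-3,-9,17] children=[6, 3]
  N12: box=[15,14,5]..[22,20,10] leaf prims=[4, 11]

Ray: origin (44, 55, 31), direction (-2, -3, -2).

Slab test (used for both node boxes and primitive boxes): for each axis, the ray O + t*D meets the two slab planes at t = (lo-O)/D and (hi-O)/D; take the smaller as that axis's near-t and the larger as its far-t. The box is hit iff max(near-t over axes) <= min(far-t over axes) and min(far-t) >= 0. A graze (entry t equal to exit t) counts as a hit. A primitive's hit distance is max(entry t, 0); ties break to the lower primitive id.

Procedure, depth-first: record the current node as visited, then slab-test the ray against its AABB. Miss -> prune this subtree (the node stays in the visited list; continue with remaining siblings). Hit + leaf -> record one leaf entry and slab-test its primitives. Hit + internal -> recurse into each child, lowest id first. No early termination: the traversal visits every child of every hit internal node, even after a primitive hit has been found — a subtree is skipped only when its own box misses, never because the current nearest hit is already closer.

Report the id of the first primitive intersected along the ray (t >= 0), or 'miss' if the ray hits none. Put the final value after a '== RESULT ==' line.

Walk:
N0 x:[11,32] y:[35/3,25] z:[7,43/2] -> hit [35/3,43/2], descend [1, 7, 10, 11]
  N1 x:[11,22] y:[16,25] z:[11,21] -> hit [16,21], descend [2, 8]
    N2 x:[16,35/2] y:[74/3,25] z:[29/2,16] -> miss, prune
    N8 x:[11,22] y:[16,19] z:[11,21] -> hit [16,19] leaf, test {P10(miss), P12(miss)}
  N7 x:[23,32] y:[38/3,14] z:[9,43/2] -> miss, prune
  N10 x:[11,47/2] y:[35/3,47/3] z:[8,29/2] -> hit [35/3,29/2], descend [4, 12]
    N4 x:[27/2,47/2] y:[41/3,47/3] z:[8,29/2] -> hit [41/3,29/2] leaf, test {P5(miss), P7@t=41/3}
    N12 x:[11,29/2] y:[35/3,41/3] z:[21/2,13] -> hit [35/3,13] leaf, test {P4@t=35/3, P11@t=37/3}
  N11 x:[47/2,61/2] y:[64/3,71/3] z:[7,13] -> miss, prune

Summary -> nodes [0, 1, 2, 8, 7, 10, 4, 12, 11]; box-tests=9; leaf-entries=3; first=P4

== RESULT ==
4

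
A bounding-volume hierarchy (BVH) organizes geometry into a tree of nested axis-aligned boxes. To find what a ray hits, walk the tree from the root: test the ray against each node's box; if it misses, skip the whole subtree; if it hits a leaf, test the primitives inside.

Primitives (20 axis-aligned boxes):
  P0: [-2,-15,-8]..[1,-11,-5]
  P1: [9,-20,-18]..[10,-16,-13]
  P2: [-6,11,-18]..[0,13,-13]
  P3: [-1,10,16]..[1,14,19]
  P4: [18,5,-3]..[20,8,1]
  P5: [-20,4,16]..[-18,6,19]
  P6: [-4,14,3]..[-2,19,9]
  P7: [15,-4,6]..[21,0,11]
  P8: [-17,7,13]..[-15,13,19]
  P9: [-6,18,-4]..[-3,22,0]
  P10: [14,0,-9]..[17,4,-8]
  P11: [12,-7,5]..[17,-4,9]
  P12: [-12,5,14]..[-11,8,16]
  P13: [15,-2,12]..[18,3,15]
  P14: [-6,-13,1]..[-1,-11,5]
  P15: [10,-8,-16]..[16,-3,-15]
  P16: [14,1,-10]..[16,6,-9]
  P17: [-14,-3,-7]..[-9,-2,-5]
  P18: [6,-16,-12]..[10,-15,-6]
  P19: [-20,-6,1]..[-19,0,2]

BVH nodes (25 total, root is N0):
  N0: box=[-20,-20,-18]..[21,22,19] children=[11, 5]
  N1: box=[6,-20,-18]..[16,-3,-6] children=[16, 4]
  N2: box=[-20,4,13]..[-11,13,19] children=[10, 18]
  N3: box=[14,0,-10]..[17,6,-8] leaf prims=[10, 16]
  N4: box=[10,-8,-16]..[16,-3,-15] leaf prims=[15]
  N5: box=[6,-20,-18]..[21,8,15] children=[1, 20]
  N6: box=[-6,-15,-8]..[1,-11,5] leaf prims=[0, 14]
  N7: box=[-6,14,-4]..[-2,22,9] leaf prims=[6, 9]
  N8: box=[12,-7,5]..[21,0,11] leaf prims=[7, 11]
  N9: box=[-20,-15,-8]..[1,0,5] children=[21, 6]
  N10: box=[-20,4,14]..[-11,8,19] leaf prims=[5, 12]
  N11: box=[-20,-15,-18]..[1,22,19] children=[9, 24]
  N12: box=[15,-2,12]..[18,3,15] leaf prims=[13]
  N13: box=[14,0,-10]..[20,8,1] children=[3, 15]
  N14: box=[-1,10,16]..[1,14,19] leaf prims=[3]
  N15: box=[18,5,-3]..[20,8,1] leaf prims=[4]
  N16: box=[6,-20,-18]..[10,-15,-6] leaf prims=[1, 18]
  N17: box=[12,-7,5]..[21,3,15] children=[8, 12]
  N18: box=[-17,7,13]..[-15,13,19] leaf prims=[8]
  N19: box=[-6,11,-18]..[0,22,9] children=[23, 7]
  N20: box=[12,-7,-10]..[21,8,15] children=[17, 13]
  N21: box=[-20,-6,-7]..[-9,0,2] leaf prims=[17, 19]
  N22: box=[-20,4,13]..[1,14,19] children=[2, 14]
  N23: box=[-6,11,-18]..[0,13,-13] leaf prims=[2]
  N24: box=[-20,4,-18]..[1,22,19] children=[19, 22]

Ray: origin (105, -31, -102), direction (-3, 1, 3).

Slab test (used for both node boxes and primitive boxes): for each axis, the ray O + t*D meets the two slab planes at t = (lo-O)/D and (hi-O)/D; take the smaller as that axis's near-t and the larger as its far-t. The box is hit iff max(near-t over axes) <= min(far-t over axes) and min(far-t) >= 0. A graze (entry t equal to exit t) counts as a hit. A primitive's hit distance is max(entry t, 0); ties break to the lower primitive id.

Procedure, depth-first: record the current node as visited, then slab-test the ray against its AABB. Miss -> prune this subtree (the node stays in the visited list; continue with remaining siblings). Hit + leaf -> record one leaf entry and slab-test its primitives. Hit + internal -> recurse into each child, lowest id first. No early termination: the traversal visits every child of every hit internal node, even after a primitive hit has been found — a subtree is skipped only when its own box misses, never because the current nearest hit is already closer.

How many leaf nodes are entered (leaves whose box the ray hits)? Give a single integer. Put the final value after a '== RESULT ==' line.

Walk:
N0 x:[28,125/3] y:[11,53] z:[28,121/3] -> hit [28,121/3], descend [5, 11]
  N5 x:[28,33] y:[11,39] z:[28,39] -> hit [28,33], descend [1, 20]
    N1 x:[89/3,33] y:[11,28] z:[28,32] -> miss, prune
    N20 x:[28,31] y:[24,39] z:[92/3,39] -> hit [92/3,31], descend [13, 17]
      N13 x:[85/3,91/3] y:[31,39] z:[92/3,103/3] -> miss, prune
      N17 x:[28,31] y:[24,34] z:[107/3,39] -> miss, prune
  N11 x:[104/3,125/3] y:[16,53] z:[28,121/3] -> hit [104/3,121/3], descend [9, 24]
    N9 x:[104/3,125/3] y:[16,31] z:[94/3,107/3] -> miss, prune
    N24 x:[104/3,125/3] y:[35,53] z:[28,121/3] -> hit [35,121/3], descend [19, 22]
      N19 x:[35,37] y:[42,53] z:[28,37] -> miss, prune
      N22 x:[104/3,125/3] y:[35,45] z:[115/3,121/3] -> hit [115/3,121/3], descend [2, 14]
        N2 x:[116/3,125/3] y:[35,44] z:[115/3,121/3] -> hit [116/3,121/3], descend [10, 18]
          N10 x:[116/3,125/3] y:[35,39] z:[116/3,121/3] -> hit [116/3,39] leaf, test {P5(miss), P12@t=116/3}
          N18 x:[40,122/3] y:[38,44] z:[115/3,121/3] -> hit [40,121/3] leaf, test {P8@t=40}
        N14 x:[104/3,106/3] y:[41,45] z:[118/3,121/3] -> miss, prune

Summary -> nodes [0, 5, 1, 20, 13, 17, 11, 9, 24, 19, 22, 2, 10, 18, 14]; box-tests=15; leaf-entries=2; first=P12

== RESULT ==
2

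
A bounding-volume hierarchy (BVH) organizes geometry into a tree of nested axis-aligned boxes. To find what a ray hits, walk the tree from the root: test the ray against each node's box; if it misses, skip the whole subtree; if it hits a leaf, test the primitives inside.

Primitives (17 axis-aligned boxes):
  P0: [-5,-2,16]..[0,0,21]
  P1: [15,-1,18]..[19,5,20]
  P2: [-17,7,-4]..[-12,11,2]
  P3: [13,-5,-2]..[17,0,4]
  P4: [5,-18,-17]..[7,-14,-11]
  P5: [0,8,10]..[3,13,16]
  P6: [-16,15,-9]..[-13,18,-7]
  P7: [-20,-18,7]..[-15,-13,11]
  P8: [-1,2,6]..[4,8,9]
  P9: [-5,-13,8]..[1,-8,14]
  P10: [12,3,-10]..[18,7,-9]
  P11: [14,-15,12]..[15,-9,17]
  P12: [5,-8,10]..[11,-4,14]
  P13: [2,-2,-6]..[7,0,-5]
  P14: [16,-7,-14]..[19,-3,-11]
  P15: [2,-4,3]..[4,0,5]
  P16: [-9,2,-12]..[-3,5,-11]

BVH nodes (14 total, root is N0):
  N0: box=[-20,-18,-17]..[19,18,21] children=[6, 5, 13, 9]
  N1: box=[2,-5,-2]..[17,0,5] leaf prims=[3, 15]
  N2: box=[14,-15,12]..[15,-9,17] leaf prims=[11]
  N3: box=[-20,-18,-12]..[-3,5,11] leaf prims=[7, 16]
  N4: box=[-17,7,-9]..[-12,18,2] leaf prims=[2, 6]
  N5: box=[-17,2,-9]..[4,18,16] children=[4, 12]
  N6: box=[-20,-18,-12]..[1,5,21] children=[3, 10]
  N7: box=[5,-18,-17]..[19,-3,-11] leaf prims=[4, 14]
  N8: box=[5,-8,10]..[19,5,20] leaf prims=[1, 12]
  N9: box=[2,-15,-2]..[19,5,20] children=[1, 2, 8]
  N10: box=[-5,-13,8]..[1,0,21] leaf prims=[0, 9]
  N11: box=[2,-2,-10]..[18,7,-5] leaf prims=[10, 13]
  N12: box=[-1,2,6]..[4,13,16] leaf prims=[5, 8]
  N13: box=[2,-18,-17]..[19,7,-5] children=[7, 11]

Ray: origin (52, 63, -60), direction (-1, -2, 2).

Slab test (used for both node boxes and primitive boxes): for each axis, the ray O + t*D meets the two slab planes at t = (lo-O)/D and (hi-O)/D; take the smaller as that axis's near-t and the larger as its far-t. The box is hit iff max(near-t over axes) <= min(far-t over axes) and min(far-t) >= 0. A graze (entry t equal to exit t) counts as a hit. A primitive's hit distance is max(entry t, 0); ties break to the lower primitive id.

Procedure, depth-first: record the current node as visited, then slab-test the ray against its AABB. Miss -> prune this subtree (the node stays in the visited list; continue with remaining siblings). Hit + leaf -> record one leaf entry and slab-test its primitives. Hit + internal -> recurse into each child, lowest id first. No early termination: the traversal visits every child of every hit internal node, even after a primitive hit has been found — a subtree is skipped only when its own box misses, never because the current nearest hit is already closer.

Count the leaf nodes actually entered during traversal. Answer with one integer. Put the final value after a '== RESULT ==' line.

Trace the traversal:
N0 x:[33,72] y:[45/2,81/2] z:[43/2,81/2] -> hit [33,81/2], descend [5, 6, 9, 13]
  N5 x:[48,69] y:[45/2,61/2] z:[51/2,38] -> miss, prune
  N6 x:[51,72] y:[29,81/2] z:[24,81/2] -> miss, prune
  N9 x:[33,50] y:[29,39] z:[29,40] -> hit [33,39], descend [1, 2, 8]
    N1 x:[35,50] y:[63/2,34] z:[29,65/2] -> miss, prune
    N2 x:[37,38] y:[36,39] z:[36,77/2] -> hit [37,38] leaf, test {P11@t=37}
    N8 x:[33,47] y:[29,71/2] z:[35,40] -> hit [35,71/2] leaf, test {P1(miss), P12(miss)}
  N13 x:[33,50] y:[28,81/2] z:[43/2,55/2] -> miss, prune

Visited [0, 5, 6, 9, 1, 2, 8, 13]. Tests: 8 box, 2 leaf. Nearest: P11.

== RESULT ==
2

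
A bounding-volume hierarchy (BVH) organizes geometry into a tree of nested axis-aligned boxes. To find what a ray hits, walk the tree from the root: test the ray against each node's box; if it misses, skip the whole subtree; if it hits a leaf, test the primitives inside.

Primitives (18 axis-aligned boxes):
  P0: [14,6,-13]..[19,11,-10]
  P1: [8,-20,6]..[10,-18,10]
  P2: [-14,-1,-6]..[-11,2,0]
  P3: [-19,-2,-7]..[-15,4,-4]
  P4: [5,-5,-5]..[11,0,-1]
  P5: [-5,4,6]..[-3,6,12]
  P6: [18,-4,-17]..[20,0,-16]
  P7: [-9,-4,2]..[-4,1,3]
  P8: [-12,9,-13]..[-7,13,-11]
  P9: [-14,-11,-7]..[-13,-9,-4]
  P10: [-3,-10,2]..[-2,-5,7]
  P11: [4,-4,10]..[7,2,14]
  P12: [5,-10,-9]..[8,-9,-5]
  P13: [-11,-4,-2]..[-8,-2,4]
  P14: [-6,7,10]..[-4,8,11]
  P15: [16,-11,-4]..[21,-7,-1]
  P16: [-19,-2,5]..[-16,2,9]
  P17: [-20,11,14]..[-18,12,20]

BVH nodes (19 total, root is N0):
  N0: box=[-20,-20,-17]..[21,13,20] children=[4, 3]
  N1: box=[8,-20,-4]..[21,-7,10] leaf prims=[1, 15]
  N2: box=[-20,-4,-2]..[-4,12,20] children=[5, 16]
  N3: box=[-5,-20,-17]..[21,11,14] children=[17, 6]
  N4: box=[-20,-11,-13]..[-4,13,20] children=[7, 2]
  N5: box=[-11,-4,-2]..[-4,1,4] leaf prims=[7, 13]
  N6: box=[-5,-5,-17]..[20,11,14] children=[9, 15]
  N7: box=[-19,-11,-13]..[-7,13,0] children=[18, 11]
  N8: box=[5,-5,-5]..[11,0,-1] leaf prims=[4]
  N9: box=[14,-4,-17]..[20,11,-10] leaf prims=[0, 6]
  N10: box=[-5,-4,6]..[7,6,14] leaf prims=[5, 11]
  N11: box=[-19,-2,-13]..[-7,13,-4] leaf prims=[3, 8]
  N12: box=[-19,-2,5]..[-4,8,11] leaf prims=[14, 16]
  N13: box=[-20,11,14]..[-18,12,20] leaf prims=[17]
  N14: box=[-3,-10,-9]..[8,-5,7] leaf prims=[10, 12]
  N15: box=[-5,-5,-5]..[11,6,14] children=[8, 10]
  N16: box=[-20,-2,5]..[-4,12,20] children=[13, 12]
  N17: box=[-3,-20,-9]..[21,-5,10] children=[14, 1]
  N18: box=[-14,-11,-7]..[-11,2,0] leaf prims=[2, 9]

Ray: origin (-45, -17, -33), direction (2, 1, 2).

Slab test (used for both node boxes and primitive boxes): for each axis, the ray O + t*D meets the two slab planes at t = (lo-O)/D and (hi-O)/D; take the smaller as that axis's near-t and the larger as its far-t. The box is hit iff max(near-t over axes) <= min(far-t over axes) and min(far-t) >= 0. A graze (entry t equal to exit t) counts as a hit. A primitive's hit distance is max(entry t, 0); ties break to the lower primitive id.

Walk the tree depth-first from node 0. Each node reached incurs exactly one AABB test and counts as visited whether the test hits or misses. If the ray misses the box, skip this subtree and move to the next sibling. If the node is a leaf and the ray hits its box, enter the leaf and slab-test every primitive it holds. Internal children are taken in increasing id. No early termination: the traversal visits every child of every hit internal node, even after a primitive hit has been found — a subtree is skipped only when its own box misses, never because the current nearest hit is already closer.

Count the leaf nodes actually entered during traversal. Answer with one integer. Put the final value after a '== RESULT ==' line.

Traverse from the root:
N0 x:[25/2,33] y:[-3,30] z:[8,53/2] -> hit [25/2,53/2], descend [3, 4]
  N3 x:[20,33] y:[-3,28] z:[8,47/2] -> hit [20,47/2], descend [6, 17]
    N6 x:[20,65/2] y:[12,28] z:[8,47/2] -> hit [20,47/2], descend [9, 15]
      N9 x:[59/2,65/2] y:[13,28] z:[8,23/2] -> miss, prune
      N15 x:[20,28] y:[12,23] z:[14,47/2] -> hit [20,23], descend [8, 10]
        N8 x:[25,28] y:[12,17] z:[14,16] -> miss, prune
        N10 x:[20,26] y:[13,23] z:[39/2,47/2] -> hit [20,23] leaf, test {P5@t=21, P11(miss)}
    N17 x:[21,33] y:[-3,12] z:[12,43/2] -> miss, prune
  N4 x:[25/2,41/2] y:[6,30] z:[10,53/2] -> hit [25/2,41/2], descend [2, 7]
    N2 x:[25/2,41/2] y:[13,29] z:[31/2,53/2] -> hit [31/2,41/2], descend [5, 16]
      N5 x:[17,41/2] y:[13,18] z:[31/2,37/2] -> hit [17,18] leaf, test {P7@t=18, P13(miss)}
      N16 x:[25/2,41/2] y:[15,29] z:[19,53/2] -> hit [19,41/2], descend [12, 13]
        N12 x:[13,41/2] y:[15,25] z:[19,22] -> hit [19,41/2] leaf, test {P14(miss), P16(miss)}
        N13 x:[25/2,27/2] y:[28,29] z:[47/2,53/2] -> miss, prune
    N7 x:[13,19] y:[6,30] z:[10,33/2] -> hit [13,33/2], descend [11, 18]
      N11 x:[13,19] y:[15,30] z:[10,29/2] -> miss, prune
      N18 x:[31/2,17] y:[6,19] z:[13,33/2] -> hit [31/2,33/2] leaf, test {P2@t=16, P9(miss)}

Visited [0, 3, 6, 9, 15, 8, 10, 17, 4, 2, 5, 16, 12, 13, 7, 11, 18]. Tests: 17 box, 4 leaf. Nearest: P2.

== RESULT ==
4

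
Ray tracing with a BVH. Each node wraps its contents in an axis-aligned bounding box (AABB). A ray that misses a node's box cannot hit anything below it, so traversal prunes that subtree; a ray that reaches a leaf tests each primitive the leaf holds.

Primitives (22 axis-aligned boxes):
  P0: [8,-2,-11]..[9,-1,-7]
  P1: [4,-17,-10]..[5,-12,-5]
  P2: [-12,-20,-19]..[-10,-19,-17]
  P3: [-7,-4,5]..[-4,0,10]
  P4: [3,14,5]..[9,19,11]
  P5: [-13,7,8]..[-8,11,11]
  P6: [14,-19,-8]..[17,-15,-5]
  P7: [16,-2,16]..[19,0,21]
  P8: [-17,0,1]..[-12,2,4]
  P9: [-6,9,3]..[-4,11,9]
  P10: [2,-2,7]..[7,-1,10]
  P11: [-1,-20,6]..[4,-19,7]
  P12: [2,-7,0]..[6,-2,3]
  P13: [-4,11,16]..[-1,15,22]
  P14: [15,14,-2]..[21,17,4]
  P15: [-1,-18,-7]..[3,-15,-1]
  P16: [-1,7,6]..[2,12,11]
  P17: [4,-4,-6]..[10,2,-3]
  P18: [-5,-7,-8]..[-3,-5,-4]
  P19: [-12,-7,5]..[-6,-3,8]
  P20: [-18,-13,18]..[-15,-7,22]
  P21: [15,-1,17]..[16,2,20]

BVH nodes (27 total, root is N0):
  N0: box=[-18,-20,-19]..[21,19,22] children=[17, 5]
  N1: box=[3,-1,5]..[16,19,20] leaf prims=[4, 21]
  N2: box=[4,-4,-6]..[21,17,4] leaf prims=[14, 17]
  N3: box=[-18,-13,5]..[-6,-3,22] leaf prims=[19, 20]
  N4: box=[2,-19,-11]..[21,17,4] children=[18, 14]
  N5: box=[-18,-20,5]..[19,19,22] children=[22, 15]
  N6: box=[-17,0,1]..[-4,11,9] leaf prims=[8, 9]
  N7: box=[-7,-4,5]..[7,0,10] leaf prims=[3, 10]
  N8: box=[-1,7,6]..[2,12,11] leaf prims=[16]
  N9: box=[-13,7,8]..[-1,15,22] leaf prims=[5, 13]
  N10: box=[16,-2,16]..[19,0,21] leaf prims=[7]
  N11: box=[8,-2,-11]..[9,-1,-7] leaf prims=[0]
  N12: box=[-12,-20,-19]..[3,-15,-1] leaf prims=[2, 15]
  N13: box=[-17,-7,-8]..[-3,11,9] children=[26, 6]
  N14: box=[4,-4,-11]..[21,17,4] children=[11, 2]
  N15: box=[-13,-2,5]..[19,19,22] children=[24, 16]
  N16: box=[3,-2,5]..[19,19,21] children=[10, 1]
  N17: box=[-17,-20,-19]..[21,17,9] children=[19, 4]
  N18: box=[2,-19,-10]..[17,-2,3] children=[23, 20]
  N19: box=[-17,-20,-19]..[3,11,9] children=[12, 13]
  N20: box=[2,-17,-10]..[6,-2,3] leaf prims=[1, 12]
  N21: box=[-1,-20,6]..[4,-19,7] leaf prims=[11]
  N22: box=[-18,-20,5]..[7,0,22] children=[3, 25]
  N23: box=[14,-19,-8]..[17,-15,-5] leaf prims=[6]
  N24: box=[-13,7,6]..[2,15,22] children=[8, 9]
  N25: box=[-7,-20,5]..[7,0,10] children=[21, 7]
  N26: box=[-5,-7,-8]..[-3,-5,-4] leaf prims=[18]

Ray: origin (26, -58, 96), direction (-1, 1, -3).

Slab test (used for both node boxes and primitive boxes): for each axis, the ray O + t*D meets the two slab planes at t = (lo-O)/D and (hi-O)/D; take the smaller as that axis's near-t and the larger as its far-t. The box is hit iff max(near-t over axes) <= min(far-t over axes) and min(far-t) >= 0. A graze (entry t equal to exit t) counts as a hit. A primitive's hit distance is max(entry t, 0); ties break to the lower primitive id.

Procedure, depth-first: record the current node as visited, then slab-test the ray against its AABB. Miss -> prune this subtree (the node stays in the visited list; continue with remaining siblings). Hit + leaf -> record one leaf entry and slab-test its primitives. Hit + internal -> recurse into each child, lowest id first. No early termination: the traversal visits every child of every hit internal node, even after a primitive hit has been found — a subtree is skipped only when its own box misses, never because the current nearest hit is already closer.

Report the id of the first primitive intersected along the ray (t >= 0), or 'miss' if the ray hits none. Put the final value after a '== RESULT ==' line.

Traverse from the root:
N0 x:[5,44] y:[38,77] z:[74/3,115/3] -> hit [38,115/3], descend [5, 17]
  N5 x:[7,44] y:[38,77] z:[74/3,91/3] -> miss, prune
  N17 x:[5,43] y:[38,75] z:[29,115/3] -> hit [38,115/3], descend [4, 19]
    N4 x:[5,24] y:[39,75] z:[92/3,107/3] -> miss, prune
    N19 x:[23,43] y:[38,69] z:[29,115/3] -> hit [38,115/3], descend [12, 13]
      N12 x:[23,38] y:[38,43] z:[97/3,115/3] -> hit [38,38] leaf, test {P2@t=38, P15(miss)}
      N13 x:[29,43] y:[51,69] z:[29,104/3] -> miss, prune

Summary -> nodes [0, 5, 17, 4, 19, 12, 13]; box-tests=7; leaf-entries=1; first=P2

== RESULT ==
2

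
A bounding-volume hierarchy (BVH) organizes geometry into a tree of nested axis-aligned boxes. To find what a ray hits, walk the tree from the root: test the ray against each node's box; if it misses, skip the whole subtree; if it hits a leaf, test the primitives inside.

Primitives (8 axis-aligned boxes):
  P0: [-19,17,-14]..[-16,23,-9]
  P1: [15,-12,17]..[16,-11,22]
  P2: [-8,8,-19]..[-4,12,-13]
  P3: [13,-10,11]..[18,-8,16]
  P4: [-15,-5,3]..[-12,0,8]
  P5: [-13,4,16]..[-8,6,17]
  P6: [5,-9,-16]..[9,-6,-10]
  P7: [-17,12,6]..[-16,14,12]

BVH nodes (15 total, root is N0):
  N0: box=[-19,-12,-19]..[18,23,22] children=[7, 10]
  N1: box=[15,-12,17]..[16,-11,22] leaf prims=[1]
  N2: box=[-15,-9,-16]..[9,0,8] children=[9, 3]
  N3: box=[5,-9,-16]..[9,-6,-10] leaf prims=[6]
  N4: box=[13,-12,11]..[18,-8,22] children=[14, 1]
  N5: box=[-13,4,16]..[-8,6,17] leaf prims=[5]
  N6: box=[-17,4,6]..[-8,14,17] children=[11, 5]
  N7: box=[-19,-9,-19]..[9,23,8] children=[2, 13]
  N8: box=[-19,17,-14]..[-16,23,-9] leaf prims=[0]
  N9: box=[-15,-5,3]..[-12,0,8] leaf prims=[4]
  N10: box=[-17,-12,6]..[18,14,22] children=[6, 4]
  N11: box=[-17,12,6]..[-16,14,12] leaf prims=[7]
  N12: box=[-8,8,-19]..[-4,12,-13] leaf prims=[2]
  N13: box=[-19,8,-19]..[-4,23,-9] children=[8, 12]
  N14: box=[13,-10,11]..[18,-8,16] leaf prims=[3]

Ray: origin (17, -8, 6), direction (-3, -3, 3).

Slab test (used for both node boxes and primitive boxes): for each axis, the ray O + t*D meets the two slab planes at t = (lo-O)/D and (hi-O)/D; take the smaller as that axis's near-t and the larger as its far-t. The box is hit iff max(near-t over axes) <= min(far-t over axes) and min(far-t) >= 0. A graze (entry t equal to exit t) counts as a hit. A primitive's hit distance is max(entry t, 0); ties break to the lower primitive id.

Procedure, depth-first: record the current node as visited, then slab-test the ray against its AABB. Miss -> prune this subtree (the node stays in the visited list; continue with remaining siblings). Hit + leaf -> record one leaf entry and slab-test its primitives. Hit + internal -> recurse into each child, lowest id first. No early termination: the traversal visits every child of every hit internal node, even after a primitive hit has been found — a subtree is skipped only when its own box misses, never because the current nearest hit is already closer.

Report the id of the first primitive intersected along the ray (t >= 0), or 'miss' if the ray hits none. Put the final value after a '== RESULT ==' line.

Trace the traversal:
N0 x:[-1/3,12] y:[-31/3,4/3] z:[-25/3,16/3] -> hit [-1/3,4/3], descend [7, 10]
  N7 x:[8/3,12] y:[-31/3,1/3] z:[-25/3,2/3] -> miss, prune
  N10 x:[-1/3,34/3] y:[-22/3,4/3] z:[0,16/3] -> hit [0,4/3], descend [4, 6]
    N4 x:[-1/3,4/3] y:[0,4/3] z:[5/3,16/3] -> miss, prune
    N6 x:[25/3,34/3] y:[-22/3,-4] z:[0,11/3] -> miss, prune

Visited [0, 7, 10, 4, 6]. Tests: 5 box, 0 leaf. Nearest: miss.

== RESULT ==
miss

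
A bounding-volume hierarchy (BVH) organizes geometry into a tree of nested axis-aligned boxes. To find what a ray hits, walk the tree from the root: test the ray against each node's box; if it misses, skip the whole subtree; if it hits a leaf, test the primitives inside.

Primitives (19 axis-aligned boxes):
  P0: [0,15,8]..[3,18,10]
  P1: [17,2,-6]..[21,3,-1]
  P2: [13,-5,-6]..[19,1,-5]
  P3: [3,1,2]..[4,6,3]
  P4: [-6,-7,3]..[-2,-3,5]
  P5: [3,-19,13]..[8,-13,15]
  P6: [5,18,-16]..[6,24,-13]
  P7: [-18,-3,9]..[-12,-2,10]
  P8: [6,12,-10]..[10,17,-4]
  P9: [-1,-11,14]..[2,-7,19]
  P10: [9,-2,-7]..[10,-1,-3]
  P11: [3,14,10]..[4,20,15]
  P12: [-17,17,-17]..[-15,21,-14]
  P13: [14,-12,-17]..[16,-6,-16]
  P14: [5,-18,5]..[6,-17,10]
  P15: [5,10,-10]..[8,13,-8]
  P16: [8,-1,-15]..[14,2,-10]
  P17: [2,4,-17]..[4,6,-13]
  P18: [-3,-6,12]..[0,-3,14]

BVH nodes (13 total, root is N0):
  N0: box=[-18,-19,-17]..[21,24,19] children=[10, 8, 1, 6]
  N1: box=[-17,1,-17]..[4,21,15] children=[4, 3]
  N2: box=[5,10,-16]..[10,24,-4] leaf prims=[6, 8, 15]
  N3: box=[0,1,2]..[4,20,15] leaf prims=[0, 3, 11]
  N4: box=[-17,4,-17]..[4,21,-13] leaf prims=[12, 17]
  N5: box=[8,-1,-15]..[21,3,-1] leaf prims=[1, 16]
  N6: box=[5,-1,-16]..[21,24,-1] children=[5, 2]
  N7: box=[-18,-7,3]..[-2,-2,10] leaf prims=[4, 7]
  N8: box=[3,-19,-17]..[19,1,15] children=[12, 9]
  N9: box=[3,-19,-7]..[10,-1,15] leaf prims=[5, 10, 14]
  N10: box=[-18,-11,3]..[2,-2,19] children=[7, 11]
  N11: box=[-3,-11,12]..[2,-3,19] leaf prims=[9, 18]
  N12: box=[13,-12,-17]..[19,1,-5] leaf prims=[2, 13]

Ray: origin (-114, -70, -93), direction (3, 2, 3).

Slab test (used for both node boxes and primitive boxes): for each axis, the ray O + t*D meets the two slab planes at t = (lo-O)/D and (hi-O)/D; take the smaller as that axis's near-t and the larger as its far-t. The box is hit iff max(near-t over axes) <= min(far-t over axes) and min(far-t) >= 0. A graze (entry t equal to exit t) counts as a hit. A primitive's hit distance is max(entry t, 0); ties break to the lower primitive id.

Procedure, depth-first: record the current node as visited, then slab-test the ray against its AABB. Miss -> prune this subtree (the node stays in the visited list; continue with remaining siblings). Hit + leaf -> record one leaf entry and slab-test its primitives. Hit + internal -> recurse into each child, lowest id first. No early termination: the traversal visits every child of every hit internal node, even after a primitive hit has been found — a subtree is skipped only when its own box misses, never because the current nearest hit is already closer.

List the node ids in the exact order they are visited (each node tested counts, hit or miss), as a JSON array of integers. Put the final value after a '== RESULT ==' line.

Traverse from the root:
N0 x:[32,45] y:[51/2,47] z:[76/3,112/3] -> hit [32,112/3], descend [1, 6, 8, 10]
  N1 x:[97/3,118/3] y:[71/2,91/2] z:[76/3,36] -> hit [71/2,36], descend [3, 4]
    N3 x:[38,118/3] y:[71/2,45] z:[95/3,36] -> miss, prune
    N4 x:[97/3,118/3] y:[37,91/2] z:[76/3,80/3] -> miss, prune
  N6 x:[119/3,45] y:[69/2,47] z:[77/3,92/3] -> miss, prune
  N8 x:[39,133/3] y:[51/2,71/2] z:[76/3,36] -> miss, prune
  N10 x:[32,116/3] y:[59/2,34] z:[32,112/3] -> hit [32,34], descend [7, 11]
    N7 x:[32,112/3] y:[63/2,34] z:[32,103/3] -> hit [32,34] leaf, test {P4(miss), P7@t=34}
    N11 x:[37,116/3] y:[59/2,67/2] z:[35,112/3] -> miss, prune

order=[0, 1, 3, 4, 6, 8, 10, 7, 11]  |boxes|=9  |leaves|=1  hit=P7

== RESULT ==
[0, 1, 3, 4, 6, 8, 10, 7, 11]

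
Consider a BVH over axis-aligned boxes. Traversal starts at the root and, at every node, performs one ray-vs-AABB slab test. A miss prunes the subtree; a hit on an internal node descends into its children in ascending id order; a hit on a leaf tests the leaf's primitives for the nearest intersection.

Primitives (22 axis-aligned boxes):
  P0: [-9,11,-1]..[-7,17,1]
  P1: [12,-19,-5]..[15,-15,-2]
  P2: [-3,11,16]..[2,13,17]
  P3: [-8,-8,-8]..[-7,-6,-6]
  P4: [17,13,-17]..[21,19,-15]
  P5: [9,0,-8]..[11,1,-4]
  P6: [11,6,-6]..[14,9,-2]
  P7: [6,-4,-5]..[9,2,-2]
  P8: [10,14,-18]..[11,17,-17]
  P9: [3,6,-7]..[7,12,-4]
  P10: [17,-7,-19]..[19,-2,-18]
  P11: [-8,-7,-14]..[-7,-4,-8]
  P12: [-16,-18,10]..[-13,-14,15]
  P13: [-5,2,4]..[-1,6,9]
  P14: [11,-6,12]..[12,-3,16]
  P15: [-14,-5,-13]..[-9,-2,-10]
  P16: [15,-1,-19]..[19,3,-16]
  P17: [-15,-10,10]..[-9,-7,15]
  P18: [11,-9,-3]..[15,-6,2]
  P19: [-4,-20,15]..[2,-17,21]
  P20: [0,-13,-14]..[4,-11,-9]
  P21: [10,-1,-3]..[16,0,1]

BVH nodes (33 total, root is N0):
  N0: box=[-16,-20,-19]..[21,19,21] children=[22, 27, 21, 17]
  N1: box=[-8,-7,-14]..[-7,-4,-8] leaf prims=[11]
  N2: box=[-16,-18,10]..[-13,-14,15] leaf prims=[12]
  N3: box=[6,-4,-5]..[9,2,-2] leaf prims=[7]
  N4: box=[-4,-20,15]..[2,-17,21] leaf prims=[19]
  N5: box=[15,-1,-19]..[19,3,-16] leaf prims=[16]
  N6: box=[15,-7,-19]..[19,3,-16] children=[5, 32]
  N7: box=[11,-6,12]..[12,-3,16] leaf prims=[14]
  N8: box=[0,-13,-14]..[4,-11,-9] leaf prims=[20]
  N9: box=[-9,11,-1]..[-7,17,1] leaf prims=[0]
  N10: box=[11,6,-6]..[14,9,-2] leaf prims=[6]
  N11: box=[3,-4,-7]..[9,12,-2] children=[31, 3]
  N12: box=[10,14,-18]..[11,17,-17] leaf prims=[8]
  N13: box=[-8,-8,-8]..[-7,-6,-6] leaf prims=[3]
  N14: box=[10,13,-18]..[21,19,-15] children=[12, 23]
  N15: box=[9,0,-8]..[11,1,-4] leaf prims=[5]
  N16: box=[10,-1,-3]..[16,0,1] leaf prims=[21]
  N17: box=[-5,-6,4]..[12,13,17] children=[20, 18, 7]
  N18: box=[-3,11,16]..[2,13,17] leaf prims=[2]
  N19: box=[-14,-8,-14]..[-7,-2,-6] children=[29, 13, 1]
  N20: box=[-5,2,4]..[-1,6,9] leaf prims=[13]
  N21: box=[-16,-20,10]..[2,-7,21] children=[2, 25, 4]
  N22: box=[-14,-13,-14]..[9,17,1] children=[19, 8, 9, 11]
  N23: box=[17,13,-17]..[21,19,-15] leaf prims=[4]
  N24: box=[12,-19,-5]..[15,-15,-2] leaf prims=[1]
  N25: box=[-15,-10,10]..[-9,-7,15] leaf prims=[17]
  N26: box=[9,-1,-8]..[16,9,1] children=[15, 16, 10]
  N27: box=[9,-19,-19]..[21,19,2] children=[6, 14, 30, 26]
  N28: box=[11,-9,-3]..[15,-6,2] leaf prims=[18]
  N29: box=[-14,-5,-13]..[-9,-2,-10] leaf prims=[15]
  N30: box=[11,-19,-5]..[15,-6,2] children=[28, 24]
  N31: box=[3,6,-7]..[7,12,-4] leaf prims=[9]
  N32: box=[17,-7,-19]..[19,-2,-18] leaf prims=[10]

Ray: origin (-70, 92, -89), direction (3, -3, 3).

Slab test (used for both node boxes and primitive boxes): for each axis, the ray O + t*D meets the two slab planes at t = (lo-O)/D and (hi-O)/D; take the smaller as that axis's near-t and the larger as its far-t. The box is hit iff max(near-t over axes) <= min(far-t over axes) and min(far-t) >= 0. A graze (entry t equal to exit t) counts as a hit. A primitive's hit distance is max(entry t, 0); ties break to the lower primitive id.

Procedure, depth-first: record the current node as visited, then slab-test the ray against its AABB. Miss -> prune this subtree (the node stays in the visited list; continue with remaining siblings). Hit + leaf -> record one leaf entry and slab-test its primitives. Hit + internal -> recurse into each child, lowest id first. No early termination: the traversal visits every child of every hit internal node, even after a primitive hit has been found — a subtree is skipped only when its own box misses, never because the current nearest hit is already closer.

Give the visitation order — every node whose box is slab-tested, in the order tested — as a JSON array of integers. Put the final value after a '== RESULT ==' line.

Trace the traversal:
N0 x:[18,91/3] y:[73/3,112/3] z:[70/3,110/3] -> hit [73/3,91/3], descend [17, 21, 22, 27]
  N17 x:[65/3,82/3] y:[79/3,98/3] z:[31,106/3] -> miss, prune
  N21 x:[18,24] y:[33,112/3] z:[33,110/3] -> miss, prune
  N22 x:[56/3,79/3] y:[25,35] z:[25,30] -> hit [25,79/3], descend [8, 9, 11, 19]
    N8 x:[70/3,74/3] y:[103/3,35] z:[25,80/3] -> miss, prune
    N9 x:[61/3,21] y:[25,27] z:[88/3,30] -> miss, prune
    N11 x:[73/3,79/3] y:[80/3,32] z:[82/3,29] -> miss, prune
    N19 x:[56/3,21] y:[94/3,100/3] z:[25,83/3] -> miss, prune
  N27 x:[79/3,91/3] y:[73/3,37] z:[70/3,91/3] -> hit [79/3,91/3], descend [6, 14, 26, 30]
    N6 x:[85/3,89/3] y:[89/3,33] z:[70/3,73/3] -> miss, prune
    N14 x:[80/3,91/3] y:[73/3,79/3] z:[71/3,74/3] -> miss, prune
    N26 x:[79/3,86/3] y:[83/3,31] z:[27,30] -> hit [83/3,86/3], descend [10, 15, 16]
      N10 x:[27,28] y:[83/3,86/3] z:[83/3,29] -> hit [83/3,28] leaf, test {P6@t=83/3}
      N15 x:[79/3,27] y:[91/3,92/3] z:[27,85/3] -> miss, prune
      N16 x:[80/3,86/3] y:[92/3,31] z:[86/3,30] -> miss, prune
    N30 x:[27,85/3] y:[98/3,37] z:[28,91/3] -> miss, prune

order=[0, 17, 21, 22, 8, 9, 11, 19, 27, 6, 14, 26, 10, 15, 16, 30]  |boxes|=16  |leaves|=1  hit=P6

== RESULT ==
[0, 17, 21, 22, 8, 9, 11, 19, 27, 6, 14, 26, 10, 15, 16, 30]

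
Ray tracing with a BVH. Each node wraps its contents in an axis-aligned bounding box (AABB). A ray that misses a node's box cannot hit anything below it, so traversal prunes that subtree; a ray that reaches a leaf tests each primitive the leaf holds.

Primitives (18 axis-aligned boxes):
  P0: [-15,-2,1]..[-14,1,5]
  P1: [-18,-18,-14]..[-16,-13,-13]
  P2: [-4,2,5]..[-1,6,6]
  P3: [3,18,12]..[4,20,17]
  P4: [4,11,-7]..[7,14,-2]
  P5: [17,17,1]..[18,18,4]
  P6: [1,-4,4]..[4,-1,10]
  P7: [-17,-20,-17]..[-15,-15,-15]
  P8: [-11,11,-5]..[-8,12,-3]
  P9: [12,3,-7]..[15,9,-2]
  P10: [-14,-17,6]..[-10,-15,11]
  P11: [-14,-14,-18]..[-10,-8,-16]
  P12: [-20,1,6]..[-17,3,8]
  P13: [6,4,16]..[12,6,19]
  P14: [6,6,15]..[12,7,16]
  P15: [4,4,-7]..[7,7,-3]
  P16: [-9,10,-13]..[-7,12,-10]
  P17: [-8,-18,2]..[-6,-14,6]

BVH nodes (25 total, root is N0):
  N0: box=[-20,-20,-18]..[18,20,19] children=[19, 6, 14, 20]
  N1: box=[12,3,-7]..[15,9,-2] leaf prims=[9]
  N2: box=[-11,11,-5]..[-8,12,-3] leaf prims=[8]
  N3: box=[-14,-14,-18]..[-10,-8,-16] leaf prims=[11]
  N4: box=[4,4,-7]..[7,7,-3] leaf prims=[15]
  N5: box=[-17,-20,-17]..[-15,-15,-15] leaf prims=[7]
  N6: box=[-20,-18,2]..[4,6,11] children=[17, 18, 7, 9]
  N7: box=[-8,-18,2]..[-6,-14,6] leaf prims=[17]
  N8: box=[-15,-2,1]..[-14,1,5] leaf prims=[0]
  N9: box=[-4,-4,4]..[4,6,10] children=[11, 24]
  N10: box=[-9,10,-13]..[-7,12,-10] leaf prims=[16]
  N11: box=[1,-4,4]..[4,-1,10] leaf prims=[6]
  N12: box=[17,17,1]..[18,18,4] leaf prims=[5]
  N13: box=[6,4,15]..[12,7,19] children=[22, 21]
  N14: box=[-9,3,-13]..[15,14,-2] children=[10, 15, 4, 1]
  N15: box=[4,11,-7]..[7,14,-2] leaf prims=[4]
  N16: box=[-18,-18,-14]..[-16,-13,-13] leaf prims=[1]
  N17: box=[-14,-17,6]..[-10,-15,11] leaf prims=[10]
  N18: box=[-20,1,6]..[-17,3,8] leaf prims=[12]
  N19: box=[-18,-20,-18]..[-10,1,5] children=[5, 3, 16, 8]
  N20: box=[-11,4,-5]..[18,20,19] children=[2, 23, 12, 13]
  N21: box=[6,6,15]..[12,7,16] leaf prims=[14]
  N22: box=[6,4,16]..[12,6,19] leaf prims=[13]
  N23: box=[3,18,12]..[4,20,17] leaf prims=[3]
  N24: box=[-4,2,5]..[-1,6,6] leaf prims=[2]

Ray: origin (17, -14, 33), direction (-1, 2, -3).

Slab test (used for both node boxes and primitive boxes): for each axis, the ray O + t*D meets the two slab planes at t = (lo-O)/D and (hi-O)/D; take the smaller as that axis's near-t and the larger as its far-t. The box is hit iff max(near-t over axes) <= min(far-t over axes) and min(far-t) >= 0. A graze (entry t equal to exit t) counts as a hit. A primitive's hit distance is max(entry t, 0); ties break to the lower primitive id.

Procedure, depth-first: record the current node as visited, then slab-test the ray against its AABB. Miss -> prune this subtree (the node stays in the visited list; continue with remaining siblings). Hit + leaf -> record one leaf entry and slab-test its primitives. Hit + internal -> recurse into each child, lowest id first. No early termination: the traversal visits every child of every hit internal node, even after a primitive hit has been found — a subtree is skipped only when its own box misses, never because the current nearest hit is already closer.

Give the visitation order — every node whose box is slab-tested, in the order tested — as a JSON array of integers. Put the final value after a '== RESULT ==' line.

Trace the traversal:
N0 x:[-1,37] y:[-3,17] z:[14/3,17] -> hit [14/3,17], descend [6, 14, 19, 20]
  N6 x:[13,37] y:[-2,10] z:[22/3,31/3] -> miss, prune
  N14 x:[2,26] y:[17/2,14] z:[35/3,46/3] -> hit [35/3,14], descend [1, 4, 10, 15]
    N1 x:[2,5] y:[17/2,23/2] z:[35/3,40/3] -> miss, prune
    N4 x:[10,13] y:[9,21/2] z:[12,40/3] -> miss, prune
    N10 x:[24,26] y:[12,13] z:[43/3,46/3] -> miss, prune
    N15 x:[10,13] y:[25/2,14] z:[35/3,40/3] -> hit [25/2,13] leaf, test {P4@t=25/2}
  N19 x:[27,35] y:[-3,15/2] z:[28/3,17] -> miss, prune
  N20 x:[-1,28] y:[9,17] z:[14/3,38/3] -> hit [9,38/3], descend [2, 12, 13, 23]
    N2 x:[25,28] y:[25/2,13] z:[12,38/3] -> miss, prune
    N12 x:[-1,0] y:[31/2,16] z:[29/3,32/3] -> miss, prune
    N13 x:[5,11] y:[9,21/2] z:[14/3,6] -> miss, prune
    N23 x:[13,14] y:[16,17] z:[16/3,7] -> miss, prune

order=[0, 6, 14, 1, 4, 10, 15, 19, 20, 2, 12, 13, 23]  |boxes|=13  |leaves|=1  hit=P4

== RESULT ==
[0, 6, 14, 1, 4, 10, 15, 19, 20, 2, 12, 13, 23]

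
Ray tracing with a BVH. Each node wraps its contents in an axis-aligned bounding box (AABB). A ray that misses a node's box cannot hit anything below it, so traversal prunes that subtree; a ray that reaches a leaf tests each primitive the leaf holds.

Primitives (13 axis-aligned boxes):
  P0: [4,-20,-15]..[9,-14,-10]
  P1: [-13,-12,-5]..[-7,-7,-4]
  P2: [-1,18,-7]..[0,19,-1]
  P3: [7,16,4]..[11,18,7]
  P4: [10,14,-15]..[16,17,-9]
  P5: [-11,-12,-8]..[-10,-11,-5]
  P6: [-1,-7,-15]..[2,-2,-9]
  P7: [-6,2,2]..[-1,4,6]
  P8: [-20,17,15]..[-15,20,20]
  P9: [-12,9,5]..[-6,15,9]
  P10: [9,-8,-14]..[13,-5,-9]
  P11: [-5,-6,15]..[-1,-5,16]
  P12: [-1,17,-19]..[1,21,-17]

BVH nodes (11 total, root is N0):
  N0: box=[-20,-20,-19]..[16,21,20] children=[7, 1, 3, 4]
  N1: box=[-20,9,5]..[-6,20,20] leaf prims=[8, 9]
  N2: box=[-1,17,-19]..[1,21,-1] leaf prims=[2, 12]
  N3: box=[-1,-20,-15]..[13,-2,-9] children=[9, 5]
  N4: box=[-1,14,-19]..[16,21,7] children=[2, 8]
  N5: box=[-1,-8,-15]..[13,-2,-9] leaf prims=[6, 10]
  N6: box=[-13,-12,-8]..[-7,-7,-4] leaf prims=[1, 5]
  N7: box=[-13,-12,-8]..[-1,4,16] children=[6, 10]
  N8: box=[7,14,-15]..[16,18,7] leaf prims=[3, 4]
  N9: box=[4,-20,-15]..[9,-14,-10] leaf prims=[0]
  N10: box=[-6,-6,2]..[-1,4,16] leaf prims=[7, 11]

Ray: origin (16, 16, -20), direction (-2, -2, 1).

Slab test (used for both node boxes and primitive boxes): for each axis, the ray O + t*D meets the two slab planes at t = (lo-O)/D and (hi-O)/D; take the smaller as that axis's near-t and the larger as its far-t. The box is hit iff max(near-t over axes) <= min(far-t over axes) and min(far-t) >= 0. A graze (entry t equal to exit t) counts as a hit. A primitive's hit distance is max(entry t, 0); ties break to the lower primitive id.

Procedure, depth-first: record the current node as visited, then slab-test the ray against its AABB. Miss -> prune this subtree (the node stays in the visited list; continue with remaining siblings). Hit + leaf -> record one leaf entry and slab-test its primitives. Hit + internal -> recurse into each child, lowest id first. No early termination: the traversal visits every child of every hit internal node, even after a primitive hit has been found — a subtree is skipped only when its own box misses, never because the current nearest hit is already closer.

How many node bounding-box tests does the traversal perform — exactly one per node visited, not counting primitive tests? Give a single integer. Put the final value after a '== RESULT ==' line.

Trace the traversal:
N0 x:[0,18] y:[-5/2,18] z:[1,40] -> hit [1,18], descend [1, 3, 4, 7]
  N1 x:[11,18] y:[-2,7/2] z:[25,40] -> miss, prune
  N3 x:[3/2,17/2] y:[9,18] z:[5,11] -> miss, prune
  N4 x:[0,17/2] y:[-5/2,1] z:[1,27] -> hit [1,1], descend [2, 8]
    N2 x:[15/2,17/2] y:[-5/2,-1/2] z:[1,19] -> miss, prune
    N8 x:[0,9/2] y:[-1,1] z:[5,27] -> miss, prune
  N7 x:[17/2,29/2] y:[6,14] z:[12,36] -> hit [12,14], descend [6, 10]
    N6 x:[23/2,29/2] y:[23/2,14] z:[12,16] -> hit [12,14] leaf, test {P1(miss), P5@t=27/2}
    N10 x:[17/2,11] y:[6,11] z:[22,36] -> miss, prune

order=[0, 1, 3, 4, 2, 8, 7, 6, 10]  |boxes|=9  |leaves|=1  hit=P5

== RESULT ==
9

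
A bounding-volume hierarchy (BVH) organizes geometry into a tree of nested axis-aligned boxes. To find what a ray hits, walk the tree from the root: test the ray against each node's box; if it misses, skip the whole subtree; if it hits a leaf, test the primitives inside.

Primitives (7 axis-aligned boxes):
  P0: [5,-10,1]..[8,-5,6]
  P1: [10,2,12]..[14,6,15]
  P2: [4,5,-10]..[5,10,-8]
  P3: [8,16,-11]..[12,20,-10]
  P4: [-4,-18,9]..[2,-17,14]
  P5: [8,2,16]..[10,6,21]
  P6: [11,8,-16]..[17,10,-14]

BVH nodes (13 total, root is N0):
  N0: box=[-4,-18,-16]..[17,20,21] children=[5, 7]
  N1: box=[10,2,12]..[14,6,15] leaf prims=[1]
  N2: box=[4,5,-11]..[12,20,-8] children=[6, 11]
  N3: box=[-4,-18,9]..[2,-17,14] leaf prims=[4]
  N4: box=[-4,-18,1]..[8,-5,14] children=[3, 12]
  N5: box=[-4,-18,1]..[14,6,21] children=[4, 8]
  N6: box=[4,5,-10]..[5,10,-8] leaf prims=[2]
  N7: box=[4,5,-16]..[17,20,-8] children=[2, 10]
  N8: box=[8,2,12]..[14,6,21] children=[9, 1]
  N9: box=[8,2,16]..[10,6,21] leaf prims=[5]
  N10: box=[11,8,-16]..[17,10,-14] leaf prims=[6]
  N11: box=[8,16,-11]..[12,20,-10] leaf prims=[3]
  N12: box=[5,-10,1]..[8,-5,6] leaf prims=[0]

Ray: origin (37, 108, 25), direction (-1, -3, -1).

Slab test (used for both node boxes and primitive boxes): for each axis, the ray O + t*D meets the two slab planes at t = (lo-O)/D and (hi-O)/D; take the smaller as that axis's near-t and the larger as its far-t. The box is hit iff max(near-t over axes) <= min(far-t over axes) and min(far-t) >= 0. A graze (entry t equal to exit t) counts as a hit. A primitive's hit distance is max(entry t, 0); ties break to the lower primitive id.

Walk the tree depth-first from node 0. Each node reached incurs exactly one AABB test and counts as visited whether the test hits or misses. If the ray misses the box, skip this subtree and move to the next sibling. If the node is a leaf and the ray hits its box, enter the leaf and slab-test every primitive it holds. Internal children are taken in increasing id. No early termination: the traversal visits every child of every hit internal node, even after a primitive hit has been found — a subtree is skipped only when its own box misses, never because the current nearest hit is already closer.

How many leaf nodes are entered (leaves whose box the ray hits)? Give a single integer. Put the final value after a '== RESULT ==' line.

Trace the traversal:
N0 x:[20,41] y:[88/3,42] z:[4,41] -> hit [88/3,41], descend [5, 7]
  N5 x:[23,41] y:[34,42] z:[4,24] -> miss, prune
  N7 x:[20,33] y:[88/3,103/3] z:[33,41] -> hit [33,33], descend [2, 10]
    N2 x:[25,33] y:[88/3,103/3] z:[33,36] -> hit [33,33], descend [6, 11]
      N6 x:[32,33] y:[98/3,103/3] z:[33,35] -> hit [33,33] leaf, test {P2@t=33}
      N11 x:[25,29] y:[88/3,92/3] z:[35,36] -> miss, prune
    N10 x:[20,26] y:[98/3,100/3] z:[39,41] -> miss, prune

7 AABB tests over nodes [0, 5, 7, 2, 6, 11, 10]; 1 leaf entered; closest P2.

== RESULT ==
1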